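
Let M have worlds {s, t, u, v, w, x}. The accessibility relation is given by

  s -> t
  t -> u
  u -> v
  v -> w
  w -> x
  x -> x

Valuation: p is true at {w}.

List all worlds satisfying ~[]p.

{s, t, u, w, x}

s: []p is F. ✓
t: []p is F. ✓
u: []p is F. ✓
v: []p is T. ✗
w: []p is F. ✓
x: []p is F. ✓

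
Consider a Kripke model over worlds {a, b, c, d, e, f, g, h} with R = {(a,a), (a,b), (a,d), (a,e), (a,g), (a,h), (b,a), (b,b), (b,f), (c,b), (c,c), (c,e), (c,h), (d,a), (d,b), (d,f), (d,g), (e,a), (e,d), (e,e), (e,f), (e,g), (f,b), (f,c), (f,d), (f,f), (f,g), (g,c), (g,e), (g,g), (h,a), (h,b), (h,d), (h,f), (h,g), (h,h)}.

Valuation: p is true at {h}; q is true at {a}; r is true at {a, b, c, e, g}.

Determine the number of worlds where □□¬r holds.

a: successors {a, b, d, e, g, h}; □¬r there: a:F, b:F, d:F, e:F, g:F, h:F. ✗
b: successors {a, b, f}; □¬r there: a:F, b:F, f:F. ✗
c: successors {b, c, e, h}; □¬r there: b:F, c:F, e:F, h:F. ✗
d: successors {a, b, f, g}; □¬r there: a:F, b:F, f:F, g:F. ✗
e: successors {a, d, e, f, g}; □¬r there: a:F, d:F, e:F, f:F, g:F. ✗
f: successors {b, c, d, f, g}; □¬r there: b:F, c:F, d:F, f:F, g:F. ✗
g: successors {c, e, g}; □¬r there: c:F, e:F, g:F. ✗
h: successors {a, b, d, f, g, h}; □¬r there: a:F, b:F, d:F, f:F, g:F, h:F. ✗
Satisfying worlds: ∅.

0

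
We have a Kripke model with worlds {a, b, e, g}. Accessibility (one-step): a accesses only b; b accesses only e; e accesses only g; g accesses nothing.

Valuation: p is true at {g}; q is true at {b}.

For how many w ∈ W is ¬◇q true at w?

3

a: ◇q is T. ✗
b: ◇q is F. ✓
e: ◇q is F. ✓
g: ◇q is F. ✓
Satisfying worlds: {b, e, g}.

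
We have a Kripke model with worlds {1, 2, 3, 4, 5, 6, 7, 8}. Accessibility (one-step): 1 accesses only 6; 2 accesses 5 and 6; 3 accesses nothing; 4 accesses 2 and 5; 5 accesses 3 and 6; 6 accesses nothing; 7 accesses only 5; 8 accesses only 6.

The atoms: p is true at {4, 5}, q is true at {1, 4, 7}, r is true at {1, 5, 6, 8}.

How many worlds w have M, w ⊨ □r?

1: successors {6}; r there: 6:T. ✓
2: successors {5, 6}; r there: 5:T, 6:T. ✓
3: no successors, so □r holds vacuously. ✓
4: successors {2, 5}; r there: 2:F, 5:T. ✗
5: successors {3, 6}; r there: 3:F, 6:T. ✗
6: no successors, so □r holds vacuously. ✓
7: successors {5}; r there: 5:T. ✓
8: successors {6}; r there: 6:T. ✓
Satisfying worlds: {1, 2, 3, 6, 7, 8}.

6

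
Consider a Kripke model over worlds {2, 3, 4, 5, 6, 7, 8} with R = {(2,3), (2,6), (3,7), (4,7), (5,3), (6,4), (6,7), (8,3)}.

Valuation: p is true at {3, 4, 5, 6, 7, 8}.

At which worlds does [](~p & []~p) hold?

{7}

2: successors {3, 6}; ~p & []~p there: 3:F, 6:F. ✗
3: successors {7}; ~p & []~p there: 7:F. ✗
4: successors {7}; ~p & []~p there: 7:F. ✗
5: successors {3}; ~p & []~p there: 3:F. ✗
6: successors {4, 7}; ~p & []~p there: 4:F, 7:F. ✗
7: no successors, so [](~p & []~p) holds vacuously. ✓
8: successors {3}; ~p & []~p there: 3:F. ✗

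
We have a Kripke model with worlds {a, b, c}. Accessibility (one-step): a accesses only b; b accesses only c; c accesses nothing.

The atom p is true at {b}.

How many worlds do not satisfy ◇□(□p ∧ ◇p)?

a: successors {b}; □(□p ∧ ◇p) there: b:F. ✗
b: successors {c}; □(□p ∧ ◇p) there: c:T. ✓
c: no successors, so ◇□(□p ∧ ◇p) fails. ✗
Satisfying worlds: {b}.
So ◇□(□p ∧ ◇p) fails at the other 2 worlds.

2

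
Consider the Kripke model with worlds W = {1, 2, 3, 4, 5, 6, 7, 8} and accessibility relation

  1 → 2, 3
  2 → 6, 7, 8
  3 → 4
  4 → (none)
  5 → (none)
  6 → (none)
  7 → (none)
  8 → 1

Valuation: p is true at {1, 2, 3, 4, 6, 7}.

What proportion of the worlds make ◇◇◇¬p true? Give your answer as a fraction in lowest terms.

1/8

1: successors {2, 3}; ◇◇¬p there: 2:F, 3:F. ✗
2: successors {6, 7, 8}; ◇◇¬p there: 6:F, 7:F, 8:F. ✗
3: successors {4}; ◇◇¬p there: 4:F. ✗
4: no successors, so ◇◇◇¬p fails. ✗
5: no successors, so ◇◇◇¬p fails. ✗
6: no successors, so ◇◇◇¬p fails. ✗
7: no successors, so ◇◇◇¬p fails. ✗
8: successors {1}; ◇◇¬p there: 1:T. ✓
That's 1 of 8 worlds, so 1/8.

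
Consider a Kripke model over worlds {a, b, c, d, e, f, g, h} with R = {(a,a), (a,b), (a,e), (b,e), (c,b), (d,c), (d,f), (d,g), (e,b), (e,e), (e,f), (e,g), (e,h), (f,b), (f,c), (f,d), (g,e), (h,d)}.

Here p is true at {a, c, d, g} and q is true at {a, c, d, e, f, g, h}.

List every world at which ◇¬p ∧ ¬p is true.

a: ◇¬p is T, ¬p is F. ✗
b: ◇¬p is T, ¬p is T. ✓
c: ◇¬p is T, ¬p is F. ✗
d: ◇¬p is T, ¬p is F. ✗
e: ◇¬p is T, ¬p is T. ✓
f: ◇¬p is T, ¬p is T. ✓
g: ◇¬p is T, ¬p is F. ✗
h: ◇¬p is F, ¬p is T. ✗

{b, e, f}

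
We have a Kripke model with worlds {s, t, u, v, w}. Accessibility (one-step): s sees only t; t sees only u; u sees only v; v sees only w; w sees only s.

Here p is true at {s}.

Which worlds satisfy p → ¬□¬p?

{t, u, v, w}

s: p is T, ¬□¬p is F. ✗
t: p is F, ¬□¬p is F. ✓
u: p is F, ¬□¬p is F. ✓
v: p is F, ¬□¬p is F. ✓
w: p is F, ¬□¬p is T. ✓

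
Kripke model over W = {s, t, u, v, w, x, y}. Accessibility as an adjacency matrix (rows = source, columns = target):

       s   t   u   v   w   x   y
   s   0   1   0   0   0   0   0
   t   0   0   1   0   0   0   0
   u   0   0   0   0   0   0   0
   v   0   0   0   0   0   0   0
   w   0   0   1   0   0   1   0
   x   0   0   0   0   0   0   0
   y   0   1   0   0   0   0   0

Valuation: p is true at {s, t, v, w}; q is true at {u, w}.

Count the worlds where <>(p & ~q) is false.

5

s: successors {t}; p & ~q there: t:T. ✓
t: successors {u}; p & ~q there: u:F. ✗
u: no successors, so <>(p & ~q) fails. ✗
v: no successors, so <>(p & ~q) fails. ✗
w: successors {u, x}; p & ~q there: u:F, x:F. ✗
x: no successors, so <>(p & ~q) fails. ✗
y: successors {t}; p & ~q there: t:T. ✓
Satisfying worlds: {s, y}.
So <>(p & ~q) fails at the other 5 worlds.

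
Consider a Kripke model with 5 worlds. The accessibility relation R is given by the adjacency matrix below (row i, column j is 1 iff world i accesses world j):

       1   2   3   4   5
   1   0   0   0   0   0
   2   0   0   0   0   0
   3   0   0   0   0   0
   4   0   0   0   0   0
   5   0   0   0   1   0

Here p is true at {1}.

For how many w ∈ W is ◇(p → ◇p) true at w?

1

1: no successors, so ◇(p → ◇p) fails. ✗
2: no successors, so ◇(p → ◇p) fails. ✗
3: no successors, so ◇(p → ◇p) fails. ✗
4: no successors, so ◇(p → ◇p) fails. ✗
5: successors {4}; p → ◇p there: 4:T. ✓
Satisfying worlds: {5}.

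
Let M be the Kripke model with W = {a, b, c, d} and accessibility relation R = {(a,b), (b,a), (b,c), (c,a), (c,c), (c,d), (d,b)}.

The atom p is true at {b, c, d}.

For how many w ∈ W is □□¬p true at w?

a: successors {b}; □¬p there: b:F. ✗
b: successors {a, c}; □¬p there: a:F, c:F. ✗
c: successors {a, c, d}; □¬p there: a:F, c:F, d:F. ✗
d: successors {b}; □¬p there: b:F. ✗
Satisfying worlds: ∅.

0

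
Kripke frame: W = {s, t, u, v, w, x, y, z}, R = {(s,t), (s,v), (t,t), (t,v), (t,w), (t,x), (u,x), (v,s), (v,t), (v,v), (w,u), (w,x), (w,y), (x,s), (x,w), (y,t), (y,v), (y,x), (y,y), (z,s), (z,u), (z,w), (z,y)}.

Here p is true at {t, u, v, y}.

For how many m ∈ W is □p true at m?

s: successors {t, v}; p there: t:T, v:T. ✓
t: successors {t, v, w, x}; p there: t:T, v:T, w:F, x:F. ✗
u: successors {x}; p there: x:F. ✗
v: successors {s, t, v}; p there: s:F, t:T, v:T. ✗
w: successors {u, x, y}; p there: u:T, x:F, y:T. ✗
x: successors {s, w}; p there: s:F, w:F. ✗
y: successors {t, v, x, y}; p there: t:T, v:T, x:F, y:T. ✗
z: successors {s, u, w, y}; p there: s:F, u:T, w:F, y:T. ✗
Satisfying worlds: {s}.

1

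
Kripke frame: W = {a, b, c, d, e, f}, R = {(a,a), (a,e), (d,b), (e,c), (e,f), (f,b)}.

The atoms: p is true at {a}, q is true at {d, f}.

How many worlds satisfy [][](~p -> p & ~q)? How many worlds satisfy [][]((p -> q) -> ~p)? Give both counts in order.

4 and 6

For [][](~p -> p & ~q):
a: successors {a, e}; [](~p -> p & ~q) there: a:F, e:F. ✗
b: no successors, so [][](~p -> p & ~q) holds vacuously. ✓
c: no successors, so [][](~p -> p & ~q) holds vacuously. ✓
d: successors {b}; [](~p -> p & ~q) there: b:T. ✓
e: successors {c, f}; [](~p -> p & ~q) there: c:T, f:F. ✗
f: successors {b}; [](~p -> p & ~q) there: b:T. ✓
— 4 worlds.
For [][]((p -> q) -> ~p):
a: successors {a, e}; []((p -> q) -> ~p) there: a:T, e:T. ✓
b: no successors, so [][]((p -> q) -> ~p) holds vacuously. ✓
c: no successors, so [][]((p -> q) -> ~p) holds vacuously. ✓
d: successors {b}; []((p -> q) -> ~p) there: b:T. ✓
e: successors {c, f}; []((p -> q) -> ~p) there: c:T, f:T. ✓
f: successors {b}; []((p -> q) -> ~p) there: b:T. ✓
— 6 worlds.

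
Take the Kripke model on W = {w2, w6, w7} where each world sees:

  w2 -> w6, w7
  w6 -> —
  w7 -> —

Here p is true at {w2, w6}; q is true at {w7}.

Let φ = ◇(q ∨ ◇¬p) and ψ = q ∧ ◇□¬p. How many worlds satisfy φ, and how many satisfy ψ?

1 and 0

For ◇(q ∨ ◇¬p):
w2: successors {w6, w7}; q ∨ ◇¬p there: w6:F, w7:T. ✓
w6: no successors, so ◇(q ∨ ◇¬p) fails. ✗
w7: no successors, so ◇(q ∨ ◇¬p) fails. ✗
— 1 world.
For q ∧ ◇□¬p:
w2: q is F, ◇□¬p is T. ✗
w6: q is F, ◇□¬p is F. ✗
w7: q is T, ◇□¬p is F. ✗
— 0 worlds.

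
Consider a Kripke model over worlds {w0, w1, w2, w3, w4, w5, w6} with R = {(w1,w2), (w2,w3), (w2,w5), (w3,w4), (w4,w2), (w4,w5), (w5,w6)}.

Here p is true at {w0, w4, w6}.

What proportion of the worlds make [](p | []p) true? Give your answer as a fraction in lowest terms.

w0: no successors, so [](p | []p) holds vacuously. ✓
w1: successors {w2}; p | []p there: w2:F. ✗
w2: successors {w3, w5}; p | []p there: w3:T, w5:T. ✓
w3: successors {w4}; p | []p there: w4:T. ✓
w4: successors {w2, w5}; p | []p there: w2:F, w5:T. ✗
w5: successors {w6}; p | []p there: w6:T. ✓
w6: no successors, so [](p | []p) holds vacuously. ✓
That's 5 of 7 worlds, so 5/7.

5/7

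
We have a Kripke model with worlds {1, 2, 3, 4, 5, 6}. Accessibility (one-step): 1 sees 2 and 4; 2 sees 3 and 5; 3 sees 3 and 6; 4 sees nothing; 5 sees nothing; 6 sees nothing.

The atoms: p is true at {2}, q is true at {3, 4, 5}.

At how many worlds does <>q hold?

1: successors {2, 4}; q there: 2:F, 4:T. ✓
2: successors {3, 5}; q there: 3:T, 5:T. ✓
3: successors {3, 6}; q there: 3:T, 6:F. ✓
4: no successors, so <>q fails. ✗
5: no successors, so <>q fails. ✗
6: no successors, so <>q fails. ✗
Satisfying worlds: {1, 2, 3}.

3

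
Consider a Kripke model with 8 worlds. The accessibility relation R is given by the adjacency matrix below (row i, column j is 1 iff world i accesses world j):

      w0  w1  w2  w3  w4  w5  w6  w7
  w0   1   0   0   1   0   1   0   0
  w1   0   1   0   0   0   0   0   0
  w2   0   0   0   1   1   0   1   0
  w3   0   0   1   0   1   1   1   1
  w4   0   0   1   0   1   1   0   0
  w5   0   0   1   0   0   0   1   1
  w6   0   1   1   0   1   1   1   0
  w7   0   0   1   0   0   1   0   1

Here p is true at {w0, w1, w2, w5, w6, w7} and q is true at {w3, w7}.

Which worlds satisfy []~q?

w0: successors {w0, w3, w5}; ~q there: w0:T, w3:F, w5:T. ✗
w1: successors {w1}; ~q there: w1:T. ✓
w2: successors {w3, w4, w6}; ~q there: w3:F, w4:T, w6:T. ✗
w3: successors {w2, w4, w5, w6, w7}; ~q there: w2:T, w4:T, w5:T, w6:T, w7:F. ✗
w4: successors {w2, w4, w5}; ~q there: w2:T, w4:T, w5:T. ✓
w5: successors {w2, w6, w7}; ~q there: w2:T, w6:T, w7:F. ✗
w6: successors {w1, w2, w4, w5, w6}; ~q there: w1:T, w2:T, w4:T, w5:T, w6:T. ✓
w7: successors {w2, w5, w7}; ~q there: w2:T, w5:T, w7:F. ✗

{w1, w4, w6}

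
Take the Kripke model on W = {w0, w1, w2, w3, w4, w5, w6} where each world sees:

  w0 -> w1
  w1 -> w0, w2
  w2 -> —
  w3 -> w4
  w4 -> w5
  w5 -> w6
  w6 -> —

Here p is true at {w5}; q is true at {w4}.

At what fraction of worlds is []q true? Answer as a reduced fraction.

w0: successors {w1}; q there: w1:F. ✗
w1: successors {w0, w2}; q there: w0:F, w2:F. ✗
w2: no successors, so []q holds vacuously. ✓
w3: successors {w4}; q there: w4:T. ✓
w4: successors {w5}; q there: w5:F. ✗
w5: successors {w6}; q there: w6:F. ✗
w6: no successors, so []q holds vacuously. ✓
That's 3 of 7 worlds, so 3/7.

3/7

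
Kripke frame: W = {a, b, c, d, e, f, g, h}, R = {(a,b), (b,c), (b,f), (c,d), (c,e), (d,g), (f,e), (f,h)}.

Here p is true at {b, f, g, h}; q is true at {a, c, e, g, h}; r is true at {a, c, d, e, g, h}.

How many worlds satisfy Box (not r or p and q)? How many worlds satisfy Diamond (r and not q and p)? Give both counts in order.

For Box (not r or p and q):
a: successors {b}; not r or p and q there: b:T. ✓
b: successors {c, f}; not r or p and q there: c:F, f:T. ✗
c: successors {d, e}; not r or p and q there: d:F, e:F. ✗
d: successors {g}; not r or p and q there: g:T. ✓
e: no successors, so Box (not r or p and q) holds vacuously. ✓
f: successors {e, h}; not r or p and q there: e:F, h:T. ✗
g: no successors, so Box (not r or p and q) holds vacuously. ✓
h: no successors, so Box (not r or p and q) holds vacuously. ✓
— 5 worlds.
For Diamond (r and not q and p):
a: successors {b}; r and not q and p there: b:F. ✗
b: successors {c, f}; r and not q and p there: c:F, f:F. ✗
c: successors {d, e}; r and not q and p there: d:F, e:F. ✗
d: successors {g}; r and not q and p there: g:F. ✗
e: no successors, so Diamond (r and not q and p) fails. ✗
f: successors {e, h}; r and not q and p there: e:F, h:F. ✗
g: no successors, so Diamond (r and not q and p) fails. ✗
h: no successors, so Diamond (r and not q and p) fails. ✗
— 0 worlds.

5 and 0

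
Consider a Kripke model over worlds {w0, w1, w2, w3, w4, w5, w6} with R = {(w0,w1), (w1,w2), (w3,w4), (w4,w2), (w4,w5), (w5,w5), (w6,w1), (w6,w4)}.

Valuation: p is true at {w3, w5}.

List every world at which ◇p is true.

{w4, w5}

w0: successors {w1}; p there: w1:F. ✗
w1: successors {w2}; p there: w2:F. ✗
w2: no successors, so ◇p fails. ✗
w3: successors {w4}; p there: w4:F. ✗
w4: successors {w2, w5}; p there: w2:F, w5:T. ✓
w5: successors {w5}; p there: w5:T. ✓
w6: successors {w1, w4}; p there: w1:F, w4:F. ✗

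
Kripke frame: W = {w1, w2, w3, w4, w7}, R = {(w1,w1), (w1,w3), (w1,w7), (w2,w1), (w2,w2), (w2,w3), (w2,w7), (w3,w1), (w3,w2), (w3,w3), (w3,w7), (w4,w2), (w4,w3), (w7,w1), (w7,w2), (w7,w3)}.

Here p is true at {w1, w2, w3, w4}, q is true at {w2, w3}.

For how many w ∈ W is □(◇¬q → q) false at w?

w1: successors {w1, w3, w7}; ◇¬q → q there: w1:F, w3:T, w7:F. ✗
w2: successors {w1, w2, w3, w7}; ◇¬q → q there: w1:F, w2:T, w3:T, w7:F. ✗
w3: successors {w1, w2, w3, w7}; ◇¬q → q there: w1:F, w2:T, w3:T, w7:F. ✗
w4: successors {w2, w3}; ◇¬q → q there: w2:T, w3:T. ✓
w7: successors {w1, w2, w3}; ◇¬q → q there: w1:F, w2:T, w3:T. ✗
Satisfying worlds: {w4}.
So □(◇¬q → q) fails at the other 4 worlds.

4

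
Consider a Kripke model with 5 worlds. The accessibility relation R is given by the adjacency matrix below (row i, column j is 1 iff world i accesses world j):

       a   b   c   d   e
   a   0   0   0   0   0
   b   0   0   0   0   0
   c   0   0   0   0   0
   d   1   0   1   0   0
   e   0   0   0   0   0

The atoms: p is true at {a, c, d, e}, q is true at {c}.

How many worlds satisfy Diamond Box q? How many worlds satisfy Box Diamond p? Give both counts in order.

For Diamond Box q:
a: no successors, so Diamond Box q fails. ✗
b: no successors, so Diamond Box q fails. ✗
c: no successors, so Diamond Box q fails. ✗
d: successors {a, c}; Box q there: a:T, c:T. ✓
e: no successors, so Diamond Box q fails. ✗
— 1 world.
For Box Diamond p:
a: no successors, so Box Diamond p holds vacuously. ✓
b: no successors, so Box Diamond p holds vacuously. ✓
c: no successors, so Box Diamond p holds vacuously. ✓
d: successors {a, c}; Diamond p there: a:F, c:F. ✗
e: no successors, so Box Diamond p holds vacuously. ✓
— 4 worlds.

1 and 4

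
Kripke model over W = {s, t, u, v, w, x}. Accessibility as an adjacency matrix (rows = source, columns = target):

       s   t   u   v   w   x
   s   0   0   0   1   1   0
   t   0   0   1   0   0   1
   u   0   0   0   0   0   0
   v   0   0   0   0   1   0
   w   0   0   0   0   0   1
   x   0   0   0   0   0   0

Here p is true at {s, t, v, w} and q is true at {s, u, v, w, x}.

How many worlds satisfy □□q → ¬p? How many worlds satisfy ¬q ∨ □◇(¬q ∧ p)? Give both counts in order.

For □□q → ¬p:
s: □□q is T, ¬p is F. ✗
t: □□q is T, ¬p is F. ✗
u: □□q is T, ¬p is T. ✓
v: □□q is T, ¬p is F. ✗
w: □□q is T, ¬p is F. ✗
x: □□q is T, ¬p is T. ✓
— 2 worlds.
For ¬q ∨ □◇(¬q ∧ p):
s: ¬q is F, □◇(¬q ∧ p) is F. ✗
t: ¬q is T, □◇(¬q ∧ p) is F. ✓
u: ¬q is F, □◇(¬q ∧ p) is T. ✓
v: ¬q is F, □◇(¬q ∧ p) is F. ✗
w: ¬q is F, □◇(¬q ∧ p) is F. ✗
x: ¬q is F, □◇(¬q ∧ p) is T. ✓
— 3 worlds.

2 and 3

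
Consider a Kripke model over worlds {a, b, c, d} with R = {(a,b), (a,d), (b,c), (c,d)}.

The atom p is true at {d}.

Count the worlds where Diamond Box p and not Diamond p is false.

3

a: Diamond Box p is T, not Diamond p is F. ✗
b: Diamond Box p is T, not Diamond p is T. ✓
c: Diamond Box p is T, not Diamond p is F. ✗
d: Diamond Box p is F, not Diamond p is T. ✗
Satisfying worlds: {b}.
So Diamond Box p and not Diamond p fails at the other 3 worlds.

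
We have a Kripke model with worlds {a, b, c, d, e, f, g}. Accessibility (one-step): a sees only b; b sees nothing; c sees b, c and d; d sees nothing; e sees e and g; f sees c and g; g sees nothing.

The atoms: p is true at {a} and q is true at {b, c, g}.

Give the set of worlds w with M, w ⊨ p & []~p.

{a}

a: p is T, []~p is T. ✓
b: p is F, []~p is T. ✗
c: p is F, []~p is T. ✗
d: p is F, []~p is T. ✗
e: p is F, []~p is T. ✗
f: p is F, []~p is T. ✗
g: p is F, []~p is T. ✗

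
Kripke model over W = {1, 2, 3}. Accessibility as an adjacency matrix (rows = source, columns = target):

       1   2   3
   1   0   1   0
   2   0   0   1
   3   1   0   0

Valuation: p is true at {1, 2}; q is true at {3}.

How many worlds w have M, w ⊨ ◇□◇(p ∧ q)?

1: successors {2}; □◇(p ∧ q) there: 2:F. ✗
2: successors {3}; □◇(p ∧ q) there: 3:F. ✗
3: successors {1}; □◇(p ∧ q) there: 1:F. ✗
Satisfying worlds: ∅.

0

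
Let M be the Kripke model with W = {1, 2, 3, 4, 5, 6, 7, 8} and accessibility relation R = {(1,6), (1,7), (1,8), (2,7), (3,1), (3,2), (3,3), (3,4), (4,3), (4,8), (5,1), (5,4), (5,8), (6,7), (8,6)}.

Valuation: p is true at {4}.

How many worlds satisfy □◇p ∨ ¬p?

7

1: □◇p is F, ¬p is T. ✓
2: □◇p is F, ¬p is T. ✓
3: □◇p is F, ¬p is T. ✓
4: □◇p is F, ¬p is F. ✗
5: □◇p is F, ¬p is T. ✓
6: □◇p is F, ¬p is T. ✓
7: □◇p is T, ¬p is T. ✓
8: □◇p is F, ¬p is T. ✓
Satisfying worlds: {1, 2, 3, 5, 6, 7, 8}.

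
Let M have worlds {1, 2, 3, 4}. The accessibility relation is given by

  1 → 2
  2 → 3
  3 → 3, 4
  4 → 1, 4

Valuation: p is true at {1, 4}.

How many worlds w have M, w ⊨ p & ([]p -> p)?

1: p is T, []p -> p is T. ✓
2: p is F, []p -> p is T. ✗
3: p is F, []p -> p is T. ✗
4: p is T, []p -> p is T. ✓
Satisfying worlds: {1, 4}.

2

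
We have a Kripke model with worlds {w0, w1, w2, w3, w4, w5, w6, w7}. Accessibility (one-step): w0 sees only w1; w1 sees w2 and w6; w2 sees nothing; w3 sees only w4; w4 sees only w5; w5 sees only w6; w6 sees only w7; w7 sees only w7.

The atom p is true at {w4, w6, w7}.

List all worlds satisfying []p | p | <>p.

{w1, w2, w3, w4, w5, w6, w7}

w0: []p | p is F, <>p is F. ✗
w1: []p | p is F, <>p is T. ✓
w2: []p | p is T, <>p is F. ✓
w3: []p | p is T, <>p is T. ✓
w4: []p | p is T, <>p is F. ✓
w5: []p | p is T, <>p is T. ✓
w6: []p | p is T, <>p is T. ✓
w7: []p | p is T, <>p is T. ✓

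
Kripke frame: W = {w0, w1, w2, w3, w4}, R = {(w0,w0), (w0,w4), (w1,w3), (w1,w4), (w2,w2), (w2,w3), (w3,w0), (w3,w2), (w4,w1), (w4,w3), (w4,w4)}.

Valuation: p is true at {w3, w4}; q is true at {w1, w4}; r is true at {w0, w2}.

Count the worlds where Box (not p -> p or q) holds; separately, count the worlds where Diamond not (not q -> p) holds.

For Box (not p -> p or q):
w0: successors {w0, w4}; not p -> p or q there: w0:F, w4:T. ✗
w1: successors {w3, w4}; not p -> p or q there: w3:T, w4:T. ✓
w2: successors {w2, w3}; not p -> p or q there: w2:F, w3:T. ✗
w3: successors {w0, w2}; not p -> p or q there: w0:F, w2:F. ✗
w4: successors {w1, w3, w4}; not p -> p or q there: w1:T, w3:T, w4:T. ✓
— 2 worlds.
For Diamond not (not q -> p):
w0: successors {w0, w4}; not (not q -> p) there: w0:T, w4:F. ✓
w1: successors {w3, w4}; not (not q -> p) there: w3:F, w4:F. ✗
w2: successors {w2, w3}; not (not q -> p) there: w2:T, w3:F. ✓
w3: successors {w0, w2}; not (not q -> p) there: w0:T, w2:T. ✓
w4: successors {w1, w3, w4}; not (not q -> p) there: w1:F, w3:F, w4:F. ✗
— 3 worlds.

2 and 3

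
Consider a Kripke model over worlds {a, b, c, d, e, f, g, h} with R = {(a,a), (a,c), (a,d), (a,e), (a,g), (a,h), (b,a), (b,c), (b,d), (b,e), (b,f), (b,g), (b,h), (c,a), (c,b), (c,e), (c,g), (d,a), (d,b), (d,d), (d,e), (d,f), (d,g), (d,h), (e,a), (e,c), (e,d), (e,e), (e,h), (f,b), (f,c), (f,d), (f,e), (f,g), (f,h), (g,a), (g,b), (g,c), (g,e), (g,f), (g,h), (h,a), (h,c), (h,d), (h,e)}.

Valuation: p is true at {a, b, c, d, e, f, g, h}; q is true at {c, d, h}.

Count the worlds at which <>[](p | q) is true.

a: successors {a, c, d, e, g, h}; [](p | q) there: a:T, c:T, d:T, e:T, g:T, h:T. ✓
b: successors {a, c, d, e, f, g, h}; [](p | q) there: a:T, c:T, d:T, e:T, f:T, g:T, h:T. ✓
c: successors {a, b, e, g}; [](p | q) there: a:T, b:T, e:T, g:T. ✓
d: successors {a, b, d, e, f, g, h}; [](p | q) there: a:T, b:T, d:T, e:T, f:T, g:T, h:T. ✓
e: successors {a, c, d, e, h}; [](p | q) there: a:T, c:T, d:T, e:T, h:T. ✓
f: successors {b, c, d, e, g, h}; [](p | q) there: b:T, c:T, d:T, e:T, g:T, h:T. ✓
g: successors {a, b, c, e, f, h}; [](p | q) there: a:T, b:T, c:T, e:T, f:T, h:T. ✓
h: successors {a, c, d, e}; [](p | q) there: a:T, c:T, d:T, e:T. ✓
Satisfying worlds: {a, b, c, d, e, f, g, h}.

8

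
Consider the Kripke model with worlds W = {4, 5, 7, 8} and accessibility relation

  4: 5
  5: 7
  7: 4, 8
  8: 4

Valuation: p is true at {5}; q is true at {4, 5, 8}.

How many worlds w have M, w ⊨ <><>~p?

3

4: successors {5}; <>~p there: 5:T. ✓
5: successors {7}; <>~p there: 7:T. ✓
7: successors {4, 8}; <>~p there: 4:F, 8:T. ✓
8: successors {4}; <>~p there: 4:F. ✗
Satisfying worlds: {4, 5, 7}.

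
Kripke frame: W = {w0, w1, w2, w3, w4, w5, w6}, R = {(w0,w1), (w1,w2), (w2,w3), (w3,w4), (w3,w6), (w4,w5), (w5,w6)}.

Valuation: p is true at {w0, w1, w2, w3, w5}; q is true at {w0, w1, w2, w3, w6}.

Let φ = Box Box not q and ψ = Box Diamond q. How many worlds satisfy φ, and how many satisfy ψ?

For Box Box not q:
w0: successors {w1}; Box not q there: w1:F. ✗
w1: successors {w2}; Box not q there: w2:F. ✗
w2: successors {w3}; Box not q there: w3:F. ✗
w3: successors {w4, w6}; Box not q there: w4:T, w6:T. ✓
w4: successors {w5}; Box not q there: w5:F. ✗
w5: successors {w6}; Box not q there: w6:T. ✓
w6: no successors, so Box Box not q holds vacuously. ✓
— 3 worlds.
For Box Diamond q:
w0: successors {w1}; Diamond q there: w1:T. ✓
w1: successors {w2}; Diamond q there: w2:T. ✓
w2: successors {w3}; Diamond q there: w3:T. ✓
w3: successors {w4, w6}; Diamond q there: w4:F, w6:F. ✗
w4: successors {w5}; Diamond q there: w5:T. ✓
w5: successors {w6}; Diamond q there: w6:F. ✗
w6: no successors, so Box Diamond q holds vacuously. ✓
— 5 worlds.

3 and 5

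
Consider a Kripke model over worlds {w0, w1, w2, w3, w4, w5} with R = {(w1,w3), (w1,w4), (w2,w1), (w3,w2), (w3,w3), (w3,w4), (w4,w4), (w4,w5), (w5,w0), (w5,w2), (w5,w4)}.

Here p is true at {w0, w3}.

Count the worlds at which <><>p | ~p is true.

w0: <><>p is F, ~p is F. ✗
w1: <><>p is T, ~p is T. ✓
w2: <><>p is T, ~p is T. ✓
w3: <><>p is T, ~p is F. ✓
w4: <><>p is T, ~p is T. ✓
w5: <><>p is F, ~p is T. ✓
Satisfying worlds: {w1, w2, w3, w4, w5}.

5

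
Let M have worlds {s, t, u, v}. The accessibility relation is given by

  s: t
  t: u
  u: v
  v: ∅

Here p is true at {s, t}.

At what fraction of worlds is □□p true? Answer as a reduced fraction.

s: successors {t}; □p there: t:F. ✗
t: successors {u}; □p there: u:F. ✗
u: successors {v}; □p there: v:T. ✓
v: no successors, so □□p holds vacuously. ✓
That's 2 of 4 worlds, so 2/4 = 1/2.

1/2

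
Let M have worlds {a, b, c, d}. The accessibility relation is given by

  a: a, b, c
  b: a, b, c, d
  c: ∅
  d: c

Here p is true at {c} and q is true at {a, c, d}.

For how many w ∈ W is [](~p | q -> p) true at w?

a: successors {a, b, c}; ~p | q -> p there: a:F, b:F, c:T. ✗
b: successors {a, b, c, d}; ~p | q -> p there: a:F, b:F, c:T, d:F. ✗
c: no successors, so [](~p | q -> p) holds vacuously. ✓
d: successors {c}; ~p | q -> p there: c:T. ✓
Satisfying worlds: {c, d}.

2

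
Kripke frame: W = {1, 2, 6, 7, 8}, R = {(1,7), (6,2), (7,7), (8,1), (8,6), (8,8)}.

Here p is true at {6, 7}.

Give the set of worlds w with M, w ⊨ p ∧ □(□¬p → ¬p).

1: p is F, □(□¬p → ¬p) is T. ✗
2: p is F, □(□¬p → ¬p) is T. ✗
6: p is T, □(□¬p → ¬p) is T. ✓
7: p is T, □(□¬p → ¬p) is T. ✓
8: p is F, □(□¬p → ¬p) is F. ✗

{6, 7}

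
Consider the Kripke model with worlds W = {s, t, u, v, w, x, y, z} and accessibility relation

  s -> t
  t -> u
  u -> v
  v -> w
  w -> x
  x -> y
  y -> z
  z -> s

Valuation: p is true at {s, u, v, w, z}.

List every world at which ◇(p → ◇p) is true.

{s, t, u, w, x, y}

s: successors {t}; p → ◇p there: t:T. ✓
t: successors {u}; p → ◇p there: u:T. ✓
u: successors {v}; p → ◇p there: v:T. ✓
v: successors {w}; p → ◇p there: w:F. ✗
w: successors {x}; p → ◇p there: x:T. ✓
x: successors {y}; p → ◇p there: y:T. ✓
y: successors {z}; p → ◇p there: z:T. ✓
z: successors {s}; p → ◇p there: s:F. ✗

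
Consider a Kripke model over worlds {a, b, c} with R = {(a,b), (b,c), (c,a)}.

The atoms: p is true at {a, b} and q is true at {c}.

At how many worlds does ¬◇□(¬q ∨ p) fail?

a: ◇□(¬q ∨ p) is F. ✓
b: ◇□(¬q ∨ p) is T. ✗
c: ◇□(¬q ∨ p) is T. ✗
Satisfying worlds: {a}.
So ¬◇□(¬q ∨ p) fails at the other 2 worlds.

2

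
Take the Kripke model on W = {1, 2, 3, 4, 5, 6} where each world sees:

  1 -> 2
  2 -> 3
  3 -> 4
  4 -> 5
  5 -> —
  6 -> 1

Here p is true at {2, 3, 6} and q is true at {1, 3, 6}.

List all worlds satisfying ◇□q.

{1, 4}

1: successors {2}; □q there: 2:T. ✓
2: successors {3}; □q there: 3:F. ✗
3: successors {4}; □q there: 4:F. ✗
4: successors {5}; □q there: 5:T. ✓
5: no successors, so ◇□q fails. ✗
6: successors {1}; □q there: 1:F. ✗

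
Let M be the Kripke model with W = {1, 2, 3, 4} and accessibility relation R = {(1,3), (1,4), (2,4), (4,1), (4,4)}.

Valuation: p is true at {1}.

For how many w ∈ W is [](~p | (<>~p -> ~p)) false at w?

1

1: successors {3, 4}; ~p | (<>~p -> ~p) there: 3:T, 4:T. ✓
2: successors {4}; ~p | (<>~p -> ~p) there: 4:T. ✓
3: no successors, so [](~p | (<>~p -> ~p)) holds vacuously. ✓
4: successors {1, 4}; ~p | (<>~p -> ~p) there: 1:F, 4:T. ✗
Satisfying worlds: {1, 2, 3}.
So [](~p | (<>~p -> ~p)) fails at the other 1 world.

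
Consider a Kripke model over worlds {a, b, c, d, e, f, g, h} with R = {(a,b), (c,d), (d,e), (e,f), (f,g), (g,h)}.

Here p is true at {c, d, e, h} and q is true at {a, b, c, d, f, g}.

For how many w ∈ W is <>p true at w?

3

a: successors {b}; p there: b:F. ✗
b: no successors, so <>p fails. ✗
c: successors {d}; p there: d:T. ✓
d: successors {e}; p there: e:T. ✓
e: successors {f}; p there: f:F. ✗
f: successors {g}; p there: g:F. ✗
g: successors {h}; p there: h:T. ✓
h: no successors, so <>p fails. ✗
Satisfying worlds: {c, d, g}.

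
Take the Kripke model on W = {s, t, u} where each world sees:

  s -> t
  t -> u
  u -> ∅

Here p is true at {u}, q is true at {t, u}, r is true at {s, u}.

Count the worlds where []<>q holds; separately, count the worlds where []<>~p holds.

For []<>q:
s: successors {t}; <>q there: t:T. ✓
t: successors {u}; <>q there: u:F. ✗
u: no successors, so []<>q holds vacuously. ✓
— 2 worlds.
For []<>~p:
s: successors {t}; <>~p there: t:F. ✗
t: successors {u}; <>~p there: u:F. ✗
u: no successors, so []<>~p holds vacuously. ✓
— 1 world.

2 and 1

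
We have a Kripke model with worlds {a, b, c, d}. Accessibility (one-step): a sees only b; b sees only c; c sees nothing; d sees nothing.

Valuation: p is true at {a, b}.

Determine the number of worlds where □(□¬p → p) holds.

a: successors {b}; □¬p → p there: b:T. ✓
b: successors {c}; □¬p → p there: c:F. ✗
c: no successors, so □(□¬p → p) holds vacuously. ✓
d: no successors, so □(□¬p → p) holds vacuously. ✓
Satisfying worlds: {a, c, d}.

3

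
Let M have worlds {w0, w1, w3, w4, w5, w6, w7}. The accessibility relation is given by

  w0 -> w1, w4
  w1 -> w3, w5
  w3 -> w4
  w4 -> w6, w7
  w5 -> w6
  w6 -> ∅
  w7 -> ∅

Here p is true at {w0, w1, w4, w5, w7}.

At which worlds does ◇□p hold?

{w1, w4, w5}

w0: successors {w1, w4}; □p there: w1:F, w4:F. ✗
w1: successors {w3, w5}; □p there: w3:T, w5:F. ✓
w3: successors {w4}; □p there: w4:F. ✗
w4: successors {w6, w7}; □p there: w6:T, w7:T. ✓
w5: successors {w6}; □p there: w6:T. ✓
w6: no successors, so ◇□p fails. ✗
w7: no successors, so ◇□p fails. ✗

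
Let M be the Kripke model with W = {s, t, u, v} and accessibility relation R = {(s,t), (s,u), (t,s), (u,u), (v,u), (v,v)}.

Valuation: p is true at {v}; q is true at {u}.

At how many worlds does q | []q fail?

s: q is F, []q is F. ✗
t: q is F, []q is F. ✗
u: q is T, []q is T. ✓
v: q is F, []q is F. ✗
Satisfying worlds: {u}.
So q | []q fails at the other 3 worlds.

3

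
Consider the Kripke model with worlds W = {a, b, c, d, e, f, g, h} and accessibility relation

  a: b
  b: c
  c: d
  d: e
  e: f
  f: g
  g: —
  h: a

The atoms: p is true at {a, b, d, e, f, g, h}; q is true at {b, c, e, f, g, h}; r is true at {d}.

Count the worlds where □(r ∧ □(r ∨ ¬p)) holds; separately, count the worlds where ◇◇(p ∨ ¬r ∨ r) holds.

For □(r ∧ □(r ∨ ¬p)):
a: successors {b}; r ∧ □(r ∨ ¬p) there: b:F. ✗
b: successors {c}; r ∧ □(r ∨ ¬p) there: c:F. ✗
c: successors {d}; r ∧ □(r ∨ ¬p) there: d:F. ✗
d: successors {e}; r ∧ □(r ∨ ¬p) there: e:F. ✗
e: successors {f}; r ∧ □(r ∨ ¬p) there: f:F. ✗
f: successors {g}; r ∧ □(r ∨ ¬p) there: g:F. ✗
g: no successors, so □(r ∧ □(r ∨ ¬p)) holds vacuously. ✓
h: successors {a}; r ∧ □(r ∨ ¬p) there: a:F. ✗
— 1 world.
For ◇◇(p ∨ ¬r ∨ r):
a: successors {b}; ◇(p ∨ ¬r ∨ r) there: b:T. ✓
b: successors {c}; ◇(p ∨ ¬r ∨ r) there: c:T. ✓
c: successors {d}; ◇(p ∨ ¬r ∨ r) there: d:T. ✓
d: successors {e}; ◇(p ∨ ¬r ∨ r) there: e:T. ✓
e: successors {f}; ◇(p ∨ ¬r ∨ r) there: f:T. ✓
f: successors {g}; ◇(p ∨ ¬r ∨ r) there: g:F. ✗
g: no successors, so ◇◇(p ∨ ¬r ∨ r) fails. ✗
h: successors {a}; ◇(p ∨ ¬r ∨ r) there: a:T. ✓
— 6 worlds.

1 and 6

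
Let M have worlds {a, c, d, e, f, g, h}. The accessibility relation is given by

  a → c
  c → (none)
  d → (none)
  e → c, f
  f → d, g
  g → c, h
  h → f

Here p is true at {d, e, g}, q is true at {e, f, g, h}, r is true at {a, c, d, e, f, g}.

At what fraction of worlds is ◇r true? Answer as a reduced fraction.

5/7

a: successors {c}; r there: c:T. ✓
c: no successors, so ◇r fails. ✗
d: no successors, so ◇r fails. ✗
e: successors {c, f}; r there: c:T, f:T. ✓
f: successors {d, g}; r there: d:T, g:T. ✓
g: successors {c, h}; r there: c:T, h:F. ✓
h: successors {f}; r there: f:T. ✓
That's 5 of 7 worlds, so 5/7.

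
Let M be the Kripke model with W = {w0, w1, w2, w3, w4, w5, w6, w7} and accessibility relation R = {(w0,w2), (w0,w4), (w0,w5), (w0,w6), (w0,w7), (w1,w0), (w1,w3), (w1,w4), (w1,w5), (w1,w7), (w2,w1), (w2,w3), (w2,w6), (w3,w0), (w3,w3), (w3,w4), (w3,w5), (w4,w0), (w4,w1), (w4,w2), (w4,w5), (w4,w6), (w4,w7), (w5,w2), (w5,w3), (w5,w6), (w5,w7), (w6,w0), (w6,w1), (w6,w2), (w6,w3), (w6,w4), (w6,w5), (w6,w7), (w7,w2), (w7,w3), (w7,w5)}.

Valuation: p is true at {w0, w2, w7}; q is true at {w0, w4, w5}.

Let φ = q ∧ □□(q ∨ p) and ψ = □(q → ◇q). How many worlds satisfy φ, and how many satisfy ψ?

0 and 2

For q ∧ □□(q ∨ p):
w0: q is T, □□(q ∨ p) is F. ✗
w1: q is F, □□(q ∨ p) is F. ✗
w2: q is F, □□(q ∨ p) is F. ✗
w3: q is F, □□(q ∨ p) is F. ✗
w4: q is T, □□(q ∨ p) is F. ✗
w5: q is T, □□(q ∨ p) is F. ✗
w6: q is F, □□(q ∨ p) is F. ✗
w7: q is F, □□(q ∨ p) is F. ✗
— 0 worlds.
For □(q → ◇q):
w0: successors {w2, w4, w5, w6, w7}; q → ◇q there: w2:T, w4:T, w5:F, w6:T, w7:T. ✗
w1: successors {w0, w3, w4, w5, w7}; q → ◇q there: w0:T, w3:T, w4:T, w5:F, w7:T. ✗
w2: successors {w1, w3, w6}; q → ◇q there: w1:T, w3:T, w6:T. ✓
w3: successors {w0, w3, w4, w5}; q → ◇q there: w0:T, w3:T, w4:T, w5:F. ✗
w4: successors {w0, w1, w2, w5, w6, w7}; q → ◇q there: w0:T, w1:T, w2:T, w5:F, w6:T, w7:T. ✗
w5: successors {w2, w3, w6, w7}; q → ◇q there: w2:T, w3:T, w6:T, w7:T. ✓
w6: successors {w0, w1, w2, w3, w4, w5, w7}; q → ◇q there: w0:T, w1:T, w2:T, w3:T, w4:T, w5:F, w7:T. ✗
w7: successors {w2, w3, w5}; q → ◇q there: w2:T, w3:T, w5:F. ✗
— 2 worlds.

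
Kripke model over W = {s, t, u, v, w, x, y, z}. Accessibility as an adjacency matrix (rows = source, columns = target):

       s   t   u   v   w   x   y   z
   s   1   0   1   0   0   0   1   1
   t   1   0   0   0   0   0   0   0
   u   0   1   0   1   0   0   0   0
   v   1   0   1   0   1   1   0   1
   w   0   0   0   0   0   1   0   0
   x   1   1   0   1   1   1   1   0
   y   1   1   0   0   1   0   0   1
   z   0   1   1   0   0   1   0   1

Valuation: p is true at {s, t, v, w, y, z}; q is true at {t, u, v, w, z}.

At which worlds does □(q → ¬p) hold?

{t, w}

s: successors {s, u, y, z}; q → ¬p there: s:T, u:T, y:T, z:F. ✗
t: successors {s}; q → ¬p there: s:T. ✓
u: successors {t, v}; q → ¬p there: t:F, v:F. ✗
v: successors {s, u, w, x, z}; q → ¬p there: s:T, u:T, w:F, x:T, z:F. ✗
w: successors {x}; q → ¬p there: x:T. ✓
x: successors {s, t, v, w, x, y}; q → ¬p there: s:T, t:F, v:F, w:F, x:T, y:T. ✗
y: successors {s, t, w, z}; q → ¬p there: s:T, t:F, w:F, z:F. ✗
z: successors {t, u, x, z}; q → ¬p there: t:F, u:T, x:T, z:F. ✗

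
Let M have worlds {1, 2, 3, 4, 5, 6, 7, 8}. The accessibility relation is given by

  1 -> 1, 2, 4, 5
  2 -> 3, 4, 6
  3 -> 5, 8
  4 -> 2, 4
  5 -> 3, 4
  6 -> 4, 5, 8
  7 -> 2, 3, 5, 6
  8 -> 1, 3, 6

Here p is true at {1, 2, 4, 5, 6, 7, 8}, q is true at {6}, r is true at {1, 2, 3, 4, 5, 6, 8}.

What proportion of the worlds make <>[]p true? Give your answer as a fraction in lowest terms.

7/8

1: successors {1, 2, 4, 5}; []p there: 1:T, 2:F, 4:T, 5:F. ✓
2: successors {3, 4, 6}; []p there: 3:T, 4:T, 6:T. ✓
3: successors {5, 8}; []p there: 5:F, 8:F. ✗
4: successors {2, 4}; []p there: 2:F, 4:T. ✓
5: successors {3, 4}; []p there: 3:T, 4:T. ✓
6: successors {4, 5, 8}; []p there: 4:T, 5:F, 8:F. ✓
7: successors {2, 3, 5, 6}; []p there: 2:F, 3:T, 5:F, 6:T. ✓
8: successors {1, 3, 6}; []p there: 1:T, 3:T, 6:T. ✓
That's 7 of 8 worlds, so 7/8.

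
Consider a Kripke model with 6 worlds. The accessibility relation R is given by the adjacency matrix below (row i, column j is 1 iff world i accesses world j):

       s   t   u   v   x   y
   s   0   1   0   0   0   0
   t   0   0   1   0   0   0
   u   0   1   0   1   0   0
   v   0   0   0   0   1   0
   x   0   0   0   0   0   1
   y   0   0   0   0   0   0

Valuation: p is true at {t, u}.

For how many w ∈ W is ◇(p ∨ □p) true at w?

4

s: successors {t}; p ∨ □p there: t:T. ✓
t: successors {u}; p ∨ □p there: u:T. ✓
u: successors {t, v}; p ∨ □p there: t:T, v:F. ✓
v: successors {x}; p ∨ □p there: x:F. ✗
x: successors {y}; p ∨ □p there: y:T. ✓
y: no successors, so ◇(p ∨ □p) fails. ✗
Satisfying worlds: {s, t, u, x}.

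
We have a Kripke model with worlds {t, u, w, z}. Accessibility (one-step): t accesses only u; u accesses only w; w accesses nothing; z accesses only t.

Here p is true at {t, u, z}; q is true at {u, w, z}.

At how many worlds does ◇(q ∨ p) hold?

t: successors {u}; q ∨ p there: u:T. ✓
u: successors {w}; q ∨ p there: w:T. ✓
w: no successors, so ◇(q ∨ p) fails. ✗
z: successors {t}; q ∨ p there: t:T. ✓
Satisfying worlds: {t, u, z}.

3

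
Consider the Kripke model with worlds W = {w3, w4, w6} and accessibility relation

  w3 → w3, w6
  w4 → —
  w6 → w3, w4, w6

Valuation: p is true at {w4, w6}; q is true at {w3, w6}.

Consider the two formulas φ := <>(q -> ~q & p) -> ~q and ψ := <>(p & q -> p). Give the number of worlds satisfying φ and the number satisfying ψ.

2 and 2

For <>(q -> ~q & p) -> ~q:
w3: <>(q -> ~q & p) is F, ~q is F. ✓
w4: <>(q -> ~q & p) is F, ~q is T. ✓
w6: <>(q -> ~q & p) is T, ~q is F. ✗
— 2 worlds.
For <>(p & q -> p):
w3: successors {w3, w6}; p & q -> p there: w3:T, w6:T. ✓
w4: no successors, so <>(p & q -> p) fails. ✗
w6: successors {w3, w4, w6}; p & q -> p there: w3:T, w4:T, w6:T. ✓
— 2 worlds.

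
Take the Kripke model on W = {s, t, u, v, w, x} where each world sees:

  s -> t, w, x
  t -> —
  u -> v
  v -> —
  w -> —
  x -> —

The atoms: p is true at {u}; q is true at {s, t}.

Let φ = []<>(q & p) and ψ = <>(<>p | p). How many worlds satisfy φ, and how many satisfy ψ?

4 and 0

For []<>(q & p):
s: successors {t, w, x}; <>(q & p) there: t:F, w:F, x:F. ✗
t: no successors, so []<>(q & p) holds vacuously. ✓
u: successors {v}; <>(q & p) there: v:F. ✗
v: no successors, so []<>(q & p) holds vacuously. ✓
w: no successors, so []<>(q & p) holds vacuously. ✓
x: no successors, so []<>(q & p) holds vacuously. ✓
— 4 worlds.
For <>(<>p | p):
s: successors {t, w, x}; <>p | p there: t:F, w:F, x:F. ✗
t: no successors, so <>(<>p | p) fails. ✗
u: successors {v}; <>p | p there: v:F. ✗
v: no successors, so <>(<>p | p) fails. ✗
w: no successors, so <>(<>p | p) fails. ✗
x: no successors, so <>(<>p | p) fails. ✗
— 0 worlds.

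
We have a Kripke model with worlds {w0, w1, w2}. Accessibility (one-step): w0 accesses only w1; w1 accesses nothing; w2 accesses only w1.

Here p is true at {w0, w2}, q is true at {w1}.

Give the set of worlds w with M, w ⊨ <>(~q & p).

w0: successors {w1}; ~q & p there: w1:F. ✗
w1: no successors, so <>(~q & p) fails. ✗
w2: successors {w1}; ~q & p there: w1:F. ✗

∅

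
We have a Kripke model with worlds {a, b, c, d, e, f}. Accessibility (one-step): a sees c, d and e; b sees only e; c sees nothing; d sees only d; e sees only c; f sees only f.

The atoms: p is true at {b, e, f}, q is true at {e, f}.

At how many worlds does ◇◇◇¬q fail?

4

a: successors {c, d, e}; ◇◇¬q there: c:F, d:T, e:F. ✓
b: successors {e}; ◇◇¬q there: e:F. ✗
c: no successors, so ◇◇◇¬q fails. ✗
d: successors {d}; ◇◇¬q there: d:T. ✓
e: successors {c}; ◇◇¬q there: c:F. ✗
f: successors {f}; ◇◇¬q there: f:F. ✗
Satisfying worlds: {a, d}.
So ◇◇◇¬q fails at the other 4 worlds.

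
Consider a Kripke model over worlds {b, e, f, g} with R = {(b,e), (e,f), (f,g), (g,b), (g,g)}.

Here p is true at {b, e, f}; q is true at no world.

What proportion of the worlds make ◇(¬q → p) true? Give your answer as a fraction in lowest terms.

3/4

b: successors {e}; ¬q → p there: e:T. ✓
e: successors {f}; ¬q → p there: f:T. ✓
f: successors {g}; ¬q → p there: g:F. ✗
g: successors {b, g}; ¬q → p there: b:T, g:F. ✓
That's 3 of 4 worlds, so 3/4.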